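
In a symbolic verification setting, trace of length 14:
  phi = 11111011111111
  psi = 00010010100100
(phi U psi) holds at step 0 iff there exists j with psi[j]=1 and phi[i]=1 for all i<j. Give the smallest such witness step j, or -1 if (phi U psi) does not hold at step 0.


(phi U psi) at 0: need smallest j with psi[j]=1 and phi[i]=1 for all i in [0,j).
Scan from step 0:
  step 0: phi=1, psi=0 -> continue
  step 1: phi=1, psi=0 -> continue
  step 2: phi=1, psi=0 -> continue
  step 3: psi=1 and phi held for [0,3) -> witness found
Witness step = 3

3


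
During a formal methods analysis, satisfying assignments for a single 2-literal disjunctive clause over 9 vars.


Step 1: Total=2^9=512
Step 2: Unsat when all 2 false: 2^7=128
Step 3: Sat=512-128=384

384


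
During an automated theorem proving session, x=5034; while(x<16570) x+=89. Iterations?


Step 1: x goes from 5034 toward 16570 by 89; the body runs while x<16570, so iterations = ceil((bound-start)/step)
Step 2: Distance=11536
Step 3: ceil(11536/89)=130

130


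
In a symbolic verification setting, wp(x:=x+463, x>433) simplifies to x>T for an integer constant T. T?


Formula: wp(x:=E, P) = P[E/x] (substitute E for x in postcondition)
Step 1: Postcondition: x>433
Step 2: Substitute x+463 for x: x+463>433
Step 3: Solve for x: x > 433-463 = -30

-30


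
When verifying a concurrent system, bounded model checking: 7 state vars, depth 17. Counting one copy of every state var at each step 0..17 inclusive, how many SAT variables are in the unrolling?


BMC unrolls to depth k, creating one copy of each state var for steps 0..k.
Step count = 17 + 1 = 18 (steps 0 through 17)
Vars per step = 7
Total = 7 * 18 = 126

126


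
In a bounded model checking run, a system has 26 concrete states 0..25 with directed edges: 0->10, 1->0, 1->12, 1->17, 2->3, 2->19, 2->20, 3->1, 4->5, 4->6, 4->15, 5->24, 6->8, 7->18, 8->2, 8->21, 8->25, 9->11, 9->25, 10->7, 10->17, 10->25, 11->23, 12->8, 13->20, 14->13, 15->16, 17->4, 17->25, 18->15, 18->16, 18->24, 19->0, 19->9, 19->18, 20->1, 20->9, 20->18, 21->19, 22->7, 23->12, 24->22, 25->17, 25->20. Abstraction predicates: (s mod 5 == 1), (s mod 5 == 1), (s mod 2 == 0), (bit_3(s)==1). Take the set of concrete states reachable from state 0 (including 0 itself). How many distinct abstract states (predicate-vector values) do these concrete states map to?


BFS from 0:
Concrete reachable: {0, 1, 2, 3, 4, 5, 6, 7, 8, 9, 10, 11, 12, 15, 16, 17, 18, 19, 20, 21, 22, 23, 24, 25}
Abstract via predicates (s mod 5 == 1), (s mod 5 == 1), (s mod 2 == 0), (bit_3(s)==1):
  (0,0,0,0) <- {3, 5, 7, 17, 19, 23}
  (0,0,0,1) <- {9, 15, 25}
  (0,0,1,0) <- {0, 2, 4, 18, 20, 22}
  (0,0,1,1) <- {8, 10, 12, 24}
  (1,1,0,0) <- {1, 21}
  (1,1,0,1) <- {11}
  (1,1,1,0) <- {6, 16}
Distinct abstract states = 7

7


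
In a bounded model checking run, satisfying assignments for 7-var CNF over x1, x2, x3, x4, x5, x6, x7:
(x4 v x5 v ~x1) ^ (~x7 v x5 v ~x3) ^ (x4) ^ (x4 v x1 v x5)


CNF with 4 clauses over 7 vars (128 assignments).
An assignment satisfies CNF iff every clause has >=1 true literal.
Check each row (bits = x1,x2,x3,x4,x5,x6,x7; clause T/F shown):
  row 0 [0000000]: clauses=TTFF -> 0
  row 1 [0000001]: clauses=TTFF -> 0
  row 2 [0000010]: clauses=TTFF -> 0
  row 3 [0000011]: clauses=TTFF -> 0
  row 4 [0000100]: clauses=TTFT -> 0
  (every remaining row is evaluated the same way; all 128 results are listed next)
Full result column, 8 rows per line (x1,x2,x3,x4 fixed per line; x5,x6,x7 runs 000..111 left to right):
  rows 0-7 [x1,x2,x3,x4=0000]: 00000000  (ones: 0)
  rows 8-15 [x1,x2,x3,x4=0001]: 11111111  (ones: 8)
  rows 16-23 [x1,x2,x3,x4=0010]: 00000000  (ones: 0)
  rows 24-31 [x1,x2,x3,x4=0011]: 10101111  (ones: 6)
  rows 32-39 [x1,x2,x3,x4=0100]: 00000000  (ones: 0)
  rows 40-47 [x1,x2,x3,x4=0101]: 11111111  (ones: 8)
  rows 48-55 [x1,x2,x3,x4=0110]: 00000000  (ones: 0)
  rows 56-63 [x1,x2,x3,x4=0111]: 10101111  (ones: 6)
  rows 64-71 [x1,x2,x3,x4=1000]: 00000000  (ones: 0)
  rows 72-79 [x1,x2,x3,x4=1001]: 11111111  (ones: 8)
  rows 80-87 [x1,x2,x3,x4=1010]: 00000000  (ones: 0)
  rows 88-95 [x1,x2,x3,x4=1011]: 10101111  (ones: 6)
  rows 96-103 [x1,x2,x3,x4=1100]: 00000000  (ones: 0)
  rows 104-111 [x1,x2,x3,x4=1101]: 11111111  (ones: 8)
  rows 112-119 [x1,x2,x3,x4=1110]: 00000000  (ones: 0)
  rows 120-127 [x1,x2,x3,x4=1111]: 10101111  (ones: 6)
Satisfying assignments = 0+8+0+6+0+8+0+6+0+8+0+6+0+8+0+6 = 56

56


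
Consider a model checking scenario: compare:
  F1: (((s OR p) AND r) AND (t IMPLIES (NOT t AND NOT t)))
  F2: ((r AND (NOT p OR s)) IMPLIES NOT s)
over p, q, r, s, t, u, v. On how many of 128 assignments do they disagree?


F1 = (((s OR p) AND r) AND (t IMPLIES (NOT t AND NOT t)))
F2 = ((r AND (NOT p OR s)) IMPLIES NOT s)
Evaluate both on each of 128 rows (bits = p,q,r,s,t,u,v):
  row 0 [0000000]: F1=0 F2=1 (differ) -> 1
  row 1 [0000001]: F1=0 F2=1 (differ) -> 1
  row 2 [0000010]: F1=0 F2=1 (differ) -> 1
  row 3 [0000011]: F1=0 F2=1 (differ) -> 1
  row 4 [0000100]: F1=0 F2=1 (differ) -> 1
  (every remaining row is evaluated the same way; all 128 results are listed next)
Full result column, 8 rows per line (p,q,r,s fixed per line; t,u,v runs 000..111 left to right):
  rows 0-7 [p,q,r,s=0000]: 11111111  (ones: 8)
  rows 8-15 [p,q,r,s=0001]: 11111111  (ones: 8)
  rows 16-23 [p,q,r,s=0010]: 11111111  (ones: 8)
  rows 24-31 [p,q,r,s=0011]: 11110000  (ones: 4)
  rows 32-39 [p,q,r,s=0100]: 11111111  (ones: 8)
  rows 40-47 [p,q,r,s=0101]: 11111111  (ones: 8)
  rows 48-55 [p,q,r,s=0110]: 11111111  (ones: 8)
  rows 56-63 [p,q,r,s=0111]: 11110000  (ones: 4)
  rows 64-71 [p,q,r,s=1000]: 11111111  (ones: 8)
  rows 72-79 [p,q,r,s=1001]: 11111111  (ones: 8)
  rows 80-87 [p,q,r,s=1010]: 00001111  (ones: 4)
  rows 88-95 [p,q,r,s=1011]: 11110000  (ones: 4)
  rows 96-103 [p,q,r,s=1100]: 11111111  (ones: 8)
  rows 104-111 [p,q,r,s=1101]: 11111111  (ones: 8)
  rows 112-119 [p,q,r,s=1110]: 00001111  (ones: 4)
  rows 120-127 [p,q,r,s=1111]: 11110000  (ones: 4)
Disagreements = 8+8+8+4+8+8+8+4+8+8+4+4+8+8+4+4 = 104

104


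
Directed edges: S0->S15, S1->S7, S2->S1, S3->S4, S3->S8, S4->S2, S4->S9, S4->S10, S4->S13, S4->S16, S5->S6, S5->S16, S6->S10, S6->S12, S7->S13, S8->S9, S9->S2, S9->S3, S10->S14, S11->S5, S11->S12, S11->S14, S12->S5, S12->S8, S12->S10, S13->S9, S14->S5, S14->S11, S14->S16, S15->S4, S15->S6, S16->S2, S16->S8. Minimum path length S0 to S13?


BFS layer-by-layer from S0:
  dist 0: {S0}
  dist 1: {S15}
  dist 2: {S4, S6}
  dist 3: {S2, S9, S10, S12, S13, S16}
  -> S13 reached at distance 3
Shortest path length = 3

3


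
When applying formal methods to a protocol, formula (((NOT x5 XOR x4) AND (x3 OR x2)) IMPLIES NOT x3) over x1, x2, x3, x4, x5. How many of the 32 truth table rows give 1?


Formula: (((NOT x5 XOR x4) AND (x3 OR x2)) IMPLIES NOT x3) over 5 vars (32 rows)
Evaluate each row (x1, x2, x3, x4, x5 as bits, MSB first):
  row 0 [00000]: (((NOT 0 XOR 0) AND (0 OR 0)) IMPLIES NOT 0) -> 1
  row 1 [00001]: (((NOT 1 XOR 0) AND (0 OR 0)) IMPLIES NOT 0) -> 1
  row 2 [00010]: (((NOT 0 XOR 1) AND (0 OR 0)) IMPLIES NOT 0) -> 1
  row 3 [00011]: (((NOT 1 XOR 1) AND (0 OR 0)) IMPLIES NOT 0) -> 1
  row 4 [00100]: (((NOT 0 XOR 0) AND (1 OR 0)) IMPLIES NOT 1) -> 0
  row 5 [00101]: (((NOT 1 XOR 0) AND (1 OR 0)) IMPLIES NOT 1) -> 1
  row 6 [00110]: (((NOT 0 XOR 1) AND (1 OR 0)) IMPLIES NOT 1) -> 1
  row 7 [00111]: (((NOT 1 XOR 1) AND (1 OR 0)) IMPLIES NOT 1) -> 0
  row 8 [01000]: (((NOT 0 XOR 0) AND (0 OR 1)) IMPLIES NOT 0) -> 1
  row 9 [01001]: (((NOT 1 XOR 0) AND (0 OR 1)) IMPLIES NOT 0) -> 1
  row 10 [01010]: (((NOT 0 XOR 1) AND (0 OR 1)) IMPLIES NOT 0) -> 1
  row 11 [01011]: (((NOT 1 XOR 1) AND (0 OR 1)) IMPLIES NOT 0) -> 1
  row 12 [01100]: (((NOT 0 XOR 0) AND (1 OR 1)) IMPLIES NOT 1) -> 0
  row 13 [01101]: (((NOT 1 XOR 0) AND (1 OR 1)) IMPLIES NOT 1) -> 1
  row 14 [01110]: (((NOT 0 XOR 1) AND (1 OR 1)) IMPLIES NOT 1) -> 1
  row 15 [01111]: (((NOT 1 XOR 1) AND (1 OR 1)) IMPLIES NOT 1) -> 0
  row 16 [10000]: (((NOT 0 XOR 0) AND (0 OR 0)) IMPLIES NOT 0) -> 1
  row 17 [10001]: (((NOT 1 XOR 0) AND (0 OR 0)) IMPLIES NOT 0) -> 1
  row 18 [10010]: (((NOT 0 XOR 1) AND (0 OR 0)) IMPLIES NOT 0) -> 1
  row 19 [10011]: (((NOT 1 XOR 1) AND (0 OR 0)) IMPLIES NOT 0) -> 1
  row 20 [10100]: (((NOT 0 XOR 0) AND (1 OR 0)) IMPLIES NOT 1) -> 0
  row 21 [10101]: (((NOT 1 XOR 0) AND (1 OR 0)) IMPLIES NOT 1) -> 1
  row 22 [10110]: (((NOT 0 XOR 1) AND (1 OR 0)) IMPLIES NOT 1) -> 1
  row 23 [10111]: (((NOT 1 XOR 1) AND (1 OR 0)) IMPLIES NOT 1) -> 0
  row 24 [11000]: (((NOT 0 XOR 0) AND (0 OR 1)) IMPLIES NOT 0) -> 1
  row 25 [11001]: (((NOT 1 XOR 0) AND (0 OR 1)) IMPLIES NOT 0) -> 1
  row 26 [11010]: (((NOT 0 XOR 1) AND (0 OR 1)) IMPLIES NOT 0) -> 1
  row 27 [11011]: (((NOT 1 XOR 1) AND (0 OR 1)) IMPLIES NOT 0) -> 1
  row 28 [11100]: (((NOT 0 XOR 0) AND (1 OR 1)) IMPLIES NOT 1) -> 0
  row 29 [11101]: (((NOT 1 XOR 0) AND (1 OR 1)) IMPLIES NOT 1) -> 1
  row 30 [11110]: (((NOT 0 XOR 1) AND (1 OR 1)) IMPLIES NOT 1) -> 1
  row 31 [11111]: (((NOT 1 XOR 1) AND (1 OR 1)) IMPLIES NOT 1) -> 0
Full result column, 8 rows per line (x1,x2 fixed per line; x3,x4,x5 runs 000..111 left to right):
  rows 0-7 [x1,x2=00]: 11110110  (ones: 6)
  rows 8-15 [x1,x2=01]: 11110110  (ones: 6)
  rows 16-23 [x1,x2=10]: 11110110  (ones: 6)
  rows 24-31 [x1,x2=11]: 11110110  (ones: 6)
Count of 1-rows = 6+6+6+6 = 24

24


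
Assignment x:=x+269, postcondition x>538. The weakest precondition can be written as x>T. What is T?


Formula: wp(x:=E, P) = P[E/x] (substitute E for x in postcondition)
Step 1: Postcondition: x>538
Step 2: Substitute x+269 for x: x+269>538
Step 3: Solve for x: x > 538-269 = 269

269


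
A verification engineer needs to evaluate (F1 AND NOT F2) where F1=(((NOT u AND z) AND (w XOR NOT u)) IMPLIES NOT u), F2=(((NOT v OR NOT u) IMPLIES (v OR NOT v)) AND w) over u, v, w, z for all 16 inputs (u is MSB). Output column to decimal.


F1 = (((NOT u AND z) AND (w XOR NOT u)) IMPLIES NOT u)
F2 = (((NOT v OR NOT u) IMPLIES (v OR NOT v)) AND w)
Counterexample to F1=>F2 is where F1=1 and F2=0.
Evaluate each row (bits = u,v,w,z, MSB first):
  row 0 [0000]: F1=1 F2=0 -> F1&~F2 -> 1
  row 1 [0001]: F1=1 F2=0 -> F1&~F2 -> 1
  row 2 [0010]: F1=1 F2=1 -> F1&~F2 -> 0
  row 3 [0011]: F1=1 F2=1 -> F1&~F2 -> 0
  row 4 [0100]: F1=1 F2=0 -> F1&~F2 -> 1
  row 5 [0101]: F1=1 F2=0 -> F1&~F2 -> 1
  row 6 [0110]: F1=1 F2=1 -> F1&~F2 -> 0
  row 7 [0111]: F1=1 F2=1 -> F1&~F2 -> 0
  row 8 [1000]: F1=1 F2=0 -> F1&~F2 -> 1
  row 9 [1001]: F1=1 F2=0 -> F1&~F2 -> 1
  row 10 [1010]: F1=1 F2=1 -> F1&~F2 -> 0
  row 11 [1011]: F1=1 F2=1 -> F1&~F2 -> 0
  row 12 [1100]: F1=1 F2=0 -> F1&~F2 -> 1
  row 13 [1101]: F1=1 F2=0 -> F1&~F2 -> 1
  row 14 [1110]: F1=1 F2=1 -> F1&~F2 -> 0
  row 15 [1111]: F1=1 F2=1 -> F1&~F2 -> 0
Full result column, 4 rows per line (u,v fixed per line; w,z runs 00..11 left to right):
  rows 0-3 [u,v=00]: 1100  = hex C
  rows 4-7 [u,v=01]: 1100  = hex C
  rows 8-11 [u,v=10]: 1100  = hex C
  rows 12-15 [u,v=11]: 1100  = hex C
Counterexample vector (row 0 .. row 15) = 1100110011001100
Output column grouped in 4s = 1100 1100 1100 1100 = 0xCCCC
Convert to decimal digit by digit (value = value*16 + digit):
  C -> 12
  12*16 + 12 (C) = 204
  204*16 + 12 (C) = 3276
  3276*16 + 12 (C) = 52428
Decimal = 52428

52428


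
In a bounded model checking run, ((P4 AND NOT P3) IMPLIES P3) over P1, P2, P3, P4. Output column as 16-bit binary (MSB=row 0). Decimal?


Formula: ((P4 AND NOT P3) IMPLIES P3) over P1, P2, P3, P4 (16 rows)
Evaluate each row (bits = P1,P2,P3,P4, MSB first):
  row 0 [0000]: ((0 AND NOT 0) IMPLIES 0) -> 1
  row 1 [0001]: ((1 AND NOT 0) IMPLIES 0) -> 0
  row 2 [0010]: ((0 AND NOT 1) IMPLIES 1) -> 1
  row 3 [0011]: ((1 AND NOT 1) IMPLIES 1) -> 1
  row 4 [0100]: ((0 AND NOT 0) IMPLIES 0) -> 1
  row 5 [0101]: ((1 AND NOT 0) IMPLIES 0) -> 0
  row 6 [0110]: ((0 AND NOT 1) IMPLIES 1) -> 1
  row 7 [0111]: ((1 AND NOT 1) IMPLIES 1) -> 1
  row 8 [1000]: ((0 AND NOT 0) IMPLIES 0) -> 1
  row 9 [1001]: ((1 AND NOT 0) IMPLIES 0) -> 0
  row 10 [1010]: ((0 AND NOT 1) IMPLIES 1) -> 1
  row 11 [1011]: ((1 AND NOT 1) IMPLIES 1) -> 1
  row 12 [1100]: ((0 AND NOT 0) IMPLIES 0) -> 1
  row 13 [1101]: ((1 AND NOT 0) IMPLIES 0) -> 0
  row 14 [1110]: ((0 AND NOT 1) IMPLIES 1) -> 1
  row 15 [1111]: ((1 AND NOT 1) IMPLIES 1) -> 1
Full result column, 4 rows per line (P1,P2 fixed per line; P3,P4 runs 00..11 left to right):
  rows 0-3 [P1,P2=00]: 1011  = hex B
  rows 4-7 [P1,P2=01]: 1011  = hex B
  rows 8-11 [P1,P2=10]: 1011  = hex B
  rows 12-15 [P1,P2=11]: 1011  = hex B
Output column (row 0 .. row 15) = 1011101110111011
Output column grouped in 4s = 1011 1011 1011 1011 = 0xBBBB
Convert to decimal digit by digit (value = value*16 + digit):
  B -> 11
  11*16 + 11 (B) = 187
  187*16 + 11 (B) = 3003
  3003*16 + 11 (B) = 48059
Decimal = 48059

48059


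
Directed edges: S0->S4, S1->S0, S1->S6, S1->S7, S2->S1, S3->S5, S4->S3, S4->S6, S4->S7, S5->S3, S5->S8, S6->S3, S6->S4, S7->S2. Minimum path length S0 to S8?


BFS layer-by-layer from S0:
  dist 0: {S0}
  dist 1: {S4}
  dist 2: {S3, S6, S7}
  dist 3: {S2, S5}
  dist 4: {S1, S8}
  -> S8 reached at distance 4
Shortest path length = 4

4


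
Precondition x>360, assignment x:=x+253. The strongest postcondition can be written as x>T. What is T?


Formula: sp(P, x:=E) = exists old_x. (x = E[old_x/x]) AND P[old_x/x] (old_x is the value of x before the assignment; eliminate old_x by solving x = E[old_x/x] for old_x)
Step 1: Precondition P: x>360, i.e. old_x > 360
Step 2: Assignment gives x = old_x + 253, so old_x = x - 253
Step 3: Substitute into P: x - 253 > 360
Step 4: Simplify: x > 360+253 = 613

613


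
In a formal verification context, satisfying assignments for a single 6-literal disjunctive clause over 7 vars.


Step 1: Total=2^7=128
Step 2: Unsat when all 6 false: 2^1=2
Step 3: Sat=128-2=126

126


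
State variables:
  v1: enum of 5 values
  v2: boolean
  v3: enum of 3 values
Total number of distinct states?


State space = product of domain sizes of all variables.
Domain sizes:
  v1 (enum of 5 values): 5
  v2 (boolean): 2
  v3 (enum of 3 values): 3
Product = 5 * 2 * 3 = 30

30


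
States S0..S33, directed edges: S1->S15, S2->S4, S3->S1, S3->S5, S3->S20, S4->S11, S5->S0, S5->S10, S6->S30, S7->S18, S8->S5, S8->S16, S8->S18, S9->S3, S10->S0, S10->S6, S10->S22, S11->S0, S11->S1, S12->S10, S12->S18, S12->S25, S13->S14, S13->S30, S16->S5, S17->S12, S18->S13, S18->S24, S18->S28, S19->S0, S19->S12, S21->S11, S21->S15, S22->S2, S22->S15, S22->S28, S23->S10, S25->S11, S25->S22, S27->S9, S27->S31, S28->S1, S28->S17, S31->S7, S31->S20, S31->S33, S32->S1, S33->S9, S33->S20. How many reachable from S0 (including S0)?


BFS from S0:
  layer 0: {S0}
Reachable set: {S0}
Count = 1

1


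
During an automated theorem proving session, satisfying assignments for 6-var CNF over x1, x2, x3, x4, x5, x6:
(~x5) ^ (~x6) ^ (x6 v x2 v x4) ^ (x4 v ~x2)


CNF with 4 clauses over 6 vars (64 assignments).
An assignment satisfies CNF iff every clause has >=1 true literal.
Check each row (bits = x1,x2,x3,x4,x5,x6; clause T/F shown):
  row 0 [000000]: clauses=TTFT -> 0
  row 1 [000001]: clauses=TFTT -> 0
  row 2 [000010]: clauses=FTFT -> 0
  row 3 [000011]: clauses=FFTT -> 0
  row 4 [000100]: clauses=TTTT -> 1
  (every remaining row is evaluated the same way; all 64 results are listed next)
Full result column, 8 rows per line (x1,x2,x3 fixed per line; x4,x5,x6 runs 000..111 left to right):
  rows 0-7 [x1,x2,x3=000]: 00001000  (ones: 1)
  rows 8-15 [x1,x2,x3=001]: 00001000  (ones: 1)
  rows 16-23 [x1,x2,x3=010]: 00001000  (ones: 1)
  rows 24-31 [x1,x2,x3=011]: 00001000  (ones: 1)
  rows 32-39 [x1,x2,x3=100]: 00001000  (ones: 1)
  rows 40-47 [x1,x2,x3=101]: 00001000  (ones: 1)
  rows 48-55 [x1,x2,x3=110]: 00001000  (ones: 1)
  rows 56-63 [x1,x2,x3=111]: 00001000  (ones: 1)
Satisfying assignments = 1+1+1+1+1+1+1+1 = 8

8


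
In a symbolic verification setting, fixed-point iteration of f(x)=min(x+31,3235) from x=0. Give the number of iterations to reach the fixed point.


Step 1: x=0, cap=3235, increment=31
Step 2: x grows by 31 each step until capped at 3235; fixed point is x=3235
Step 3: iterations = ceil(3235/31) = 105

105


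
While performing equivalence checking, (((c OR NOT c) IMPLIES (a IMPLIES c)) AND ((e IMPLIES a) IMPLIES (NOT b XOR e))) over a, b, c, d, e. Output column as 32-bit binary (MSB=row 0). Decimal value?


Formula: (((c OR NOT c) IMPLIES (a IMPLIES c)) AND ((e IMPLIES a) IMPLIES (NOT b XOR e))) over a, b, c, d, e (32 rows)
Evaluate each row (bits = a,b,c,d,e, MSB first):
  row 0 [00000]: (((0 OR NOT 0) IMPLIES (0 IMPLIES 0)) AND ((0 IMPLIES 0) IMPLIES (NOT 0 XOR 0))) -> 1
  row 1 [00001]: (((0 OR NOT 0) IMPLIES (0 IMPLIES 0)) AND ((1 IMPLIES 0) IMPLIES (NOT 0 XOR 1))) -> 1
  row 2 [00010]: (((0 OR NOT 0) IMPLIES (0 IMPLIES 0)) AND ((0 IMPLIES 0) IMPLIES (NOT 0 XOR 0))) -> 1
  row 3 [00011]: (((0 OR NOT 0) IMPLIES (0 IMPLIES 0)) AND ((1 IMPLIES 0) IMPLIES (NOT 0 XOR 1))) -> 1
  row 4 [00100]: (((1 OR NOT 1) IMPLIES (0 IMPLIES 1)) AND ((0 IMPLIES 0) IMPLIES (NOT 0 XOR 0))) -> 1
  row 5 [00101]: (((1 OR NOT 1) IMPLIES (0 IMPLIES 1)) AND ((1 IMPLIES 0) IMPLIES (NOT 0 XOR 1))) -> 1
  row 6 [00110]: (((1 OR NOT 1) IMPLIES (0 IMPLIES 1)) AND ((0 IMPLIES 0) IMPLIES (NOT 0 XOR 0))) -> 1
  row 7 [00111]: (((1 OR NOT 1) IMPLIES (0 IMPLIES 1)) AND ((1 IMPLIES 0) IMPLIES (NOT 0 XOR 1))) -> 1
  row 8 [01000]: (((0 OR NOT 0) IMPLIES (0 IMPLIES 0)) AND ((0 IMPLIES 0) IMPLIES (NOT 1 XOR 0))) -> 0
  row 9 [01001]: (((0 OR NOT 0) IMPLIES (0 IMPLIES 0)) AND ((1 IMPLIES 0) IMPLIES (NOT 1 XOR 1))) -> 1
  row 10 [01010]: (((0 OR NOT 0) IMPLIES (0 IMPLIES 0)) AND ((0 IMPLIES 0) IMPLIES (NOT 1 XOR 0))) -> 0
  row 11 [01011]: (((0 OR NOT 0) IMPLIES (0 IMPLIES 0)) AND ((1 IMPLIES 0) IMPLIES (NOT 1 XOR 1))) -> 1
  row 12 [01100]: (((1 OR NOT 1) IMPLIES (0 IMPLIES 1)) AND ((0 IMPLIES 0) IMPLIES (NOT 1 XOR 0))) -> 0
  row 13 [01101]: (((1 OR NOT 1) IMPLIES (0 IMPLIES 1)) AND ((1 IMPLIES 0) IMPLIES (NOT 1 XOR 1))) -> 1
  row 14 [01110]: (((1 OR NOT 1) IMPLIES (0 IMPLIES 1)) AND ((0 IMPLIES 0) IMPLIES (NOT 1 XOR 0))) -> 0
  row 15 [01111]: (((1 OR NOT 1) IMPLIES (0 IMPLIES 1)) AND ((1 IMPLIES 0) IMPLIES (NOT 1 XOR 1))) -> 1
  row 16 [10000]: (((0 OR NOT 0) IMPLIES (1 IMPLIES 0)) AND ((0 IMPLIES 1) IMPLIES (NOT 0 XOR 0))) -> 0
  row 17 [10001]: (((0 OR NOT 0) IMPLIES (1 IMPLIES 0)) AND ((1 IMPLIES 1) IMPLIES (NOT 0 XOR 1))) -> 0
  row 18 [10010]: (((0 OR NOT 0) IMPLIES (1 IMPLIES 0)) AND ((0 IMPLIES 1) IMPLIES (NOT 0 XOR 0))) -> 0
  row 19 [10011]: (((0 OR NOT 0) IMPLIES (1 IMPLIES 0)) AND ((1 IMPLIES 1) IMPLIES (NOT 0 XOR 1))) -> 0
  row 20 [10100]: (((1 OR NOT 1) IMPLIES (1 IMPLIES 1)) AND ((0 IMPLIES 1) IMPLIES (NOT 0 XOR 0))) -> 1
  row 21 [10101]: (((1 OR NOT 1) IMPLIES (1 IMPLIES 1)) AND ((1 IMPLIES 1) IMPLIES (NOT 0 XOR 1))) -> 0
  row 22 [10110]: (((1 OR NOT 1) IMPLIES (1 IMPLIES 1)) AND ((0 IMPLIES 1) IMPLIES (NOT 0 XOR 0))) -> 1
  row 23 [10111]: (((1 OR NOT 1) IMPLIES (1 IMPLIES 1)) AND ((1 IMPLIES 1) IMPLIES (NOT 0 XOR 1))) -> 0
  row 24 [11000]: (((0 OR NOT 0) IMPLIES (1 IMPLIES 0)) AND ((0 IMPLIES 1) IMPLIES (NOT 1 XOR 0))) -> 0
  row 25 [11001]: (((0 OR NOT 0) IMPLIES (1 IMPLIES 0)) AND ((1 IMPLIES 1) IMPLIES (NOT 1 XOR 1))) -> 0
  row 26 [11010]: (((0 OR NOT 0) IMPLIES (1 IMPLIES 0)) AND ((0 IMPLIES 1) IMPLIES (NOT 1 XOR 0))) -> 0
  row 27 [11011]: (((0 OR NOT 0) IMPLIES (1 IMPLIES 0)) AND ((1 IMPLIES 1) IMPLIES (NOT 1 XOR 1))) -> 0
  row 28 [11100]: (((1 OR NOT 1) IMPLIES (1 IMPLIES 1)) AND ((0 IMPLIES 1) IMPLIES (NOT 1 XOR 0))) -> 0
  row 29 [11101]: (((1 OR NOT 1) IMPLIES (1 IMPLIES 1)) AND ((1 IMPLIES 1) IMPLIES (NOT 1 XOR 1))) -> 1
  row 30 [11110]: (((1 OR NOT 1) IMPLIES (1 IMPLIES 1)) AND ((0 IMPLIES 1) IMPLIES (NOT 1 XOR 0))) -> 0
  row 31 [11111]: (((1 OR NOT 1) IMPLIES (1 IMPLIES 1)) AND ((1 IMPLIES 1) IMPLIES (NOT 1 XOR 1))) -> 1
Full result column, 4 rows per line (a,b,c fixed per line; d,e runs 00..11 left to right):
  rows 0-3 [a,b,c=000]: 1111  = hex F
  rows 4-7 [a,b,c=001]: 1111  = hex F
  rows 8-11 [a,b,c=010]: 0101  = hex 5
  rows 12-15 [a,b,c=011]: 0101  = hex 5
  rows 16-19 [a,b,c=100]: 0000  = hex 0
  rows 20-23 [a,b,c=101]: 1010  = hex A
  rows 24-27 [a,b,c=110]: 0000  = hex 0
  rows 28-31 [a,b,c=111]: 0101  = hex 5
Output column (row 0 .. row 31) = 11111111010101010000101000000101
Output column grouped in 4s = 1111 1111 0101 0101 0000 1010 0000 0101 = 0xFF550A05
Convert to decimal digit by digit (value = value*16 + digit):
  F -> 15
  15*16 + 15 (F) = 255
  255*16 + 5 = 4085
  4085*16 + 5 = 65365
  65365*16 + 0 = 1045840
  1045840*16 + 10 (A) = 16733450
  16733450*16 + 0 = 267735200
  267735200*16 + 5 = 4283763205
Decimal = 4283763205

4283763205


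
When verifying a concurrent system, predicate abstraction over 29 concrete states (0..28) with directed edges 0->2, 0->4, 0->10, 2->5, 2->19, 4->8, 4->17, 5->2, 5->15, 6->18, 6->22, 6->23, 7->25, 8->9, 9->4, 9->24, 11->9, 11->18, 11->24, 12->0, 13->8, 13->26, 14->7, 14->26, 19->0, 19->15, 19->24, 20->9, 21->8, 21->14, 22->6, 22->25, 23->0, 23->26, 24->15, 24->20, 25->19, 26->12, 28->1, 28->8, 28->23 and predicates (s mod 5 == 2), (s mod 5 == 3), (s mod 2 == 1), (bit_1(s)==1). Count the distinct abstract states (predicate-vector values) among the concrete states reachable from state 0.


BFS from 0:
Concrete reachable: {0, 2, 4, 5, 8, 9, 10, 15, 17, 19, 20, 24}
Abstract via predicates (s mod 5 == 2), (s mod 5 == 3), (s mod 2 == 1), (bit_1(s)==1):
  (0,0,0,0) <- {0, 4, 20, 24}
  (0,0,0,1) <- {10}
  (0,0,1,0) <- {5, 9}
  (0,0,1,1) <- {15, 19}
  (0,1,0,0) <- {8}
  (1,0,0,1) <- {2}
  (1,0,1,0) <- {17}
Distinct abstract states = 7

7


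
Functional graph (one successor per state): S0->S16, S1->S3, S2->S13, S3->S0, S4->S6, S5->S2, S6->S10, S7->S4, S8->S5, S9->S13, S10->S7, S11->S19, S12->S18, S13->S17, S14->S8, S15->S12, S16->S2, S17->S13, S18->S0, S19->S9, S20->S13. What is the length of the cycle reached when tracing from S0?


Trace from S0 until a state repeats:
  S0 -> S16 -> S2 -> S13 -> S17 -> S13
S13 first seen at step 3, revisited at step 5.
Cycle length = 5 - 3 = 2

2


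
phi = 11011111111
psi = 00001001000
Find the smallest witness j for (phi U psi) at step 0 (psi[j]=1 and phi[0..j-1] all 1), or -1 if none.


(phi U psi) at 0: need smallest j with psi[j]=1 and phi[i]=1 for all i in [0,j).
Scan from step 0:
  step 0: phi=1, psi=0 -> continue
  step 1: phi=1, psi=0 -> continue
  step 2: phi=0 -> phi-prefix broken from here
  step 4: psi=1 but phi already failed -> not a witness
  step 7: psi=1 but phi already failed -> not a witness
  end of trace: no witness -> -1
Witness step = -1

-1


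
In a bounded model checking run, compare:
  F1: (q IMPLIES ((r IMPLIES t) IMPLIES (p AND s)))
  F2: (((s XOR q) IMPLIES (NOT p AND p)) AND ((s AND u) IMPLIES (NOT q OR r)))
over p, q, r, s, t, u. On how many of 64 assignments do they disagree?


F1 = (q IMPLIES ((r IMPLIES t) IMPLIES (p AND s)))
F2 = (((s XOR q) IMPLIES (NOT p AND p)) AND ((s AND u) IMPLIES (NOT q OR r)))
Evaluate both on each of 64 rows (bits = p,q,r,s,t,u):
  row 0 [000000]: F1=1 F2=1 -> 0
  row 1 [000001]: F1=1 F2=1 -> 0
  row 2 [000010]: F1=1 F2=1 -> 0
  row 3 [000011]: F1=1 F2=1 -> 0
  row 4 [000100]: F1=1 F2=0 (differ) -> 1
  (every remaining row is evaluated the same way; all 64 results are listed next)
Full result column, 8 rows per line (p,q,r fixed per line; s,t,u runs 000..111 left to right):
  rows 0-7 [p,q,r=000]: 00001111  (ones: 4)
  rows 8-15 [p,q,r=001]: 00001111  (ones: 4)
  rows 16-23 [p,q,r=010]: 00001010  (ones: 2)
  rows 24-31 [p,q,r=011]: 11000011  (ones: 4)
  rows 32-39 [p,q,r=100]: 00001111  (ones: 4)
  rows 40-47 [p,q,r=101]: 00001111  (ones: 4)
  rows 48-55 [p,q,r=110]: 00000101  (ones: 2)
  rows 56-63 [p,q,r=111]: 11000000  (ones: 2)
Disagreements = 4+4+2+4+4+4+2+2 = 26

26


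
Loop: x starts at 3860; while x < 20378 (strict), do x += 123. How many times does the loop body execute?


Step 1: x goes from 3860 toward 20378 by 123; the body runs while x<20378, so iterations = ceil((bound-start)/step)
Step 2: Distance=16518
Step 3: ceil(16518/123)=135

135


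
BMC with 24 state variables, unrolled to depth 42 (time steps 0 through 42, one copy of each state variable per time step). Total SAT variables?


BMC unrolls to depth k, creating one copy of each state var for steps 0..k.
Step count = 42 + 1 = 43 (steps 0 through 42)
Vars per step = 24
Total = 24 * 43 = 1032

1032


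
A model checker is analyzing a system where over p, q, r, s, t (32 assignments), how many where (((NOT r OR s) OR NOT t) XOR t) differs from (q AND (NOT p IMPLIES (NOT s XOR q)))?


F1 = (((NOT r OR s) OR NOT t) XOR t)
F2 = (q AND (NOT p IMPLIES (NOT s XOR q)))
Evaluate both on each of 32 rows (bits = p,q,r,s,t):
  row 0 [00000]: F1=1 F2=0 (differ) -> 1
  row 1 [00001]: F1=0 F2=0 -> 0
  row 2 [00010]: F1=1 F2=0 (differ) -> 1
  row 3 [00011]: F1=0 F2=0 -> 0
  row 4 [00100]: F1=1 F2=0 (differ) -> 1
  row 5 [00101]: F1=1 F2=0 (differ) -> 1
  row 6 [00110]: F1=1 F2=0 (differ) -> 1
  row 7 [00111]: F1=0 F2=0 -> 0
  row 8 [01000]: F1=1 F2=0 (differ) -> 1
  row 9 [01001]: F1=0 F2=0 -> 0
  row 10 [01010]: F1=1 F2=1 -> 0
  row 11 [01011]: F1=0 F2=1 (differ) -> 1
  row 12 [01100]: F1=1 F2=0 (differ) -> 1
  row 13 [01101]: F1=1 F2=0 (differ) -> 1
  row 14 [01110]: F1=1 F2=1 -> 0
  row 15 [01111]: F1=0 F2=1 (differ) -> 1
  row 16 [10000]: F1=1 F2=0 (differ) -> 1
  row 17 [10001]: F1=0 F2=0 -> 0
  row 18 [10010]: F1=1 F2=0 (differ) -> 1
  row 19 [10011]: F1=0 F2=0 -> 0
  row 20 [10100]: F1=1 F2=0 (differ) -> 1
  row 21 [10101]: F1=1 F2=0 (differ) -> 1
  row 22 [10110]: F1=1 F2=0 (differ) -> 1
  row 23 [10111]: F1=0 F2=0 -> 0
  row 24 [11000]: F1=1 F2=1 -> 0
  row 25 [11001]: F1=0 F2=1 (differ) -> 1
  row 26 [11010]: F1=1 F2=1 -> 0
  row 27 [11011]: F1=0 F2=1 (differ) -> 1
  row 28 [11100]: F1=1 F2=1 -> 0
  row 29 [11101]: F1=1 F2=1 -> 0
  row 30 [11110]: F1=1 F2=1 -> 0
  row 31 [11111]: F1=0 F2=1 (differ) -> 1
Full result column, 8 rows per line (p,q fixed per line; r,s,t runs 000..111 left to right):
  rows 0-7 [p,q=00]: 10101110  (ones: 5)
  rows 8-15 [p,q=01]: 10011101  (ones: 5)
  rows 16-23 [p,q=10]: 10101110  (ones: 5)
  rows 24-31 [p,q=11]: 01010001  (ones: 3)
Disagreements = 5+5+5+3 = 18

18


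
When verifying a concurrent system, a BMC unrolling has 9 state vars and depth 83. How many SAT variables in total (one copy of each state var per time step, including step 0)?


BMC unrolls to depth k, creating one copy of each state var for steps 0..k.
Step count = 83 + 1 = 84 (steps 0 through 83)
Vars per step = 9
Total = 9 * 84 = 756

756


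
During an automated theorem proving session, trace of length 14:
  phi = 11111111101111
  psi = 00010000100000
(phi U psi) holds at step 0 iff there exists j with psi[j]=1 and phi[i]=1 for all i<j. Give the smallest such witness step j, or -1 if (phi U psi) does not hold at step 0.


(phi U psi) at 0: need smallest j with psi[j]=1 and phi[i]=1 for all i in [0,j).
Scan from step 0:
  step 0: phi=1, psi=0 -> continue
  step 1: phi=1, psi=0 -> continue
  step 2: phi=1, psi=0 -> continue
  step 3: psi=1 and phi held for [0,3) -> witness found
Witness step = 3

3


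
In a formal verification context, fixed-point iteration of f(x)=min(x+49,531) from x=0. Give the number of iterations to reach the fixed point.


Step 1: x=0, cap=531, increment=49
Step 2: x grows by 49 each step until capped at 531; fixed point is x=531
Step 3: iterations = ceil(531/49) = 11

11


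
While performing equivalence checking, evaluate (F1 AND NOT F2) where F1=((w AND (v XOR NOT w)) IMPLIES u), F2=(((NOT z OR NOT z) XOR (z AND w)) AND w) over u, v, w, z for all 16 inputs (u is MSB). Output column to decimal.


F1 = ((w AND (v XOR NOT w)) IMPLIES u)
F2 = (((NOT z OR NOT z) XOR (z AND w)) AND w)
Counterexample to F1=>F2 is where F1=1 and F2=0.
Evaluate each row (bits = u,v,w,z, MSB first):
  row 0 [0000]: F1=1 F2=0 -> F1&~F2 -> 1
  row 1 [0001]: F1=1 F2=0 -> F1&~F2 -> 1
  row 2 [0010]: F1=1 F2=1 -> F1&~F2 -> 0
  row 3 [0011]: F1=1 F2=1 -> F1&~F2 -> 0
  row 4 [0100]: F1=1 F2=0 -> F1&~F2 -> 1
  row 5 [0101]: F1=1 F2=0 -> F1&~F2 -> 1
  row 6 [0110]: F1=0 F2=1 -> F1&~F2 -> 0
  row 7 [0111]: F1=0 F2=1 -> F1&~F2 -> 0
  row 8 [1000]: F1=1 F2=0 -> F1&~F2 -> 1
  row 9 [1001]: F1=1 F2=0 -> F1&~F2 -> 1
  row 10 [1010]: F1=1 F2=1 -> F1&~F2 -> 0
  row 11 [1011]: F1=1 F2=1 -> F1&~F2 -> 0
  row 12 [1100]: F1=1 F2=0 -> F1&~F2 -> 1
  row 13 [1101]: F1=1 F2=0 -> F1&~F2 -> 1
  row 14 [1110]: F1=1 F2=1 -> F1&~F2 -> 0
  row 15 [1111]: F1=1 F2=1 -> F1&~F2 -> 0
Full result column, 4 rows per line (u,v fixed per line; w,z runs 00..11 left to right):
  rows 0-3 [u,v=00]: 1100  = hex C
  rows 4-7 [u,v=01]: 1100  = hex C
  rows 8-11 [u,v=10]: 1100  = hex C
  rows 12-15 [u,v=11]: 1100  = hex C
Counterexample vector (row 0 .. row 15) = 1100110011001100
Output column grouped in 4s = 1100 1100 1100 1100 = 0xCCCC
Convert to decimal digit by digit (value = value*16 + digit):
  C -> 12
  12*16 + 12 (C) = 204
  204*16 + 12 (C) = 3276
  3276*16 + 12 (C) = 52428
Decimal = 52428

52428


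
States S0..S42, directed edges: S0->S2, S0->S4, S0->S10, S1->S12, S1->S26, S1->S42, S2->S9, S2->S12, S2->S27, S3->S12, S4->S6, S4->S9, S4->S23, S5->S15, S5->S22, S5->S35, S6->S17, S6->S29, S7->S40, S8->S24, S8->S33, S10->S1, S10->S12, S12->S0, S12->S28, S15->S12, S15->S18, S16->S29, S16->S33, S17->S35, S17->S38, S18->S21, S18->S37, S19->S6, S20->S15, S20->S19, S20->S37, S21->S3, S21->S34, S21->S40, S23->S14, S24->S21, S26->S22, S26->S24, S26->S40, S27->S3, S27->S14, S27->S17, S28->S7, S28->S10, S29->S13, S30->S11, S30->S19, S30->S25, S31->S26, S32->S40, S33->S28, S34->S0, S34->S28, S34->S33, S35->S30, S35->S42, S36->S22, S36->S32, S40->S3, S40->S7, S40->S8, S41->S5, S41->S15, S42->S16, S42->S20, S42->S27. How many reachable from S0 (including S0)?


BFS from S0:
  layer 0: {S0}
  layer 1: {S2, S4, S10}
  layer 2: {S1, S6, S9, S12, S23, S27}
  layer 3: {S3, S14, S17, S26, S28, S29, S42}
  layer 4: {S7, S13, S16, S20, S22, S24, S35, S38, S40}
  layer 5: {S8, S15, S19, S21, S30, S33, S37}
  layer 6: {S11, S18, S25, S34}
Reachable set: {S0, S1, S2, S3, S4, S6, S7, S8, S9, S10, S11, S12, S13, S14, S15, S16, S17, S18, S19, S20, S21, S22, S23, S24, S25, S26, S27, S28, S29, S30, S33, S34, S35, S37, S38, S40, S42}
Count = 37

37


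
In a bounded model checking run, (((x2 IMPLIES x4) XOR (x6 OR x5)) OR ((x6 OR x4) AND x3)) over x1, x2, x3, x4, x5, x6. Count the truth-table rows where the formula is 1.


Formula: (((x2 IMPLIES x4) XOR (x6 OR x5)) OR ((x6 OR x4) AND x3)) over 6 vars (64 rows)
Evaluate each row (x1, x2, x3, x4, x5, x6 as bits, MSB first):
  row 0 [000000]: (((0 IMPLIES 0) XOR (0 OR 0)) OR ((0 OR 0) AND 0)) -> 1
  row 1 [000001]: (((0 IMPLIES 0) XOR (1 OR 0)) OR ((1 OR 0) AND 0)) -> 0
  row 2 [000010]: (((0 IMPLIES 0) XOR (0 OR 1)) OR ((0 OR 0) AND 0)) -> 0
  row 3 [000011]: (((0 IMPLIES 0) XOR (1 OR 1)) OR ((1 OR 0) AND 0)) -> 0
  row 4 [000100]: (((0 IMPLIES 1) XOR (0 OR 0)) OR ((0 OR 1) AND 0)) -> 1
  (every remaining row is evaluated the same way; all 64 results are listed next)
Full result column, 8 rows per line (x1,x2,x3 fixed per line; x4,x5,x6 runs 000..111 left to right):
  rows 0-7 [x1,x2,x3=000]: 10001000  (ones: 2)
  rows 8-15 [x1,x2,x3=001]: 11011111  (ones: 7)
  rows 16-23 [x1,x2,x3=010]: 01111000  (ones: 4)
  rows 24-31 [x1,x2,x3=011]: 01111111  (ones: 7)
  rows 32-39 [x1,x2,x3=100]: 10001000  (ones: 2)
  rows 40-47 [x1,x2,x3=101]: 11011111  (ones: 7)
  rows 48-55 [x1,x2,x3=110]: 01111000  (ones: 4)
  rows 56-63 [x1,x2,x3=111]: 01111111  (ones: 7)
Count of 1-rows = 2+7+4+7+2+7+4+7 = 40

40


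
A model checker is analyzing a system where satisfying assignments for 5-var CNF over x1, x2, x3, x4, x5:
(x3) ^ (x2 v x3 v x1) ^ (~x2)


CNF with 3 clauses over 5 vars (32 assignments).
An assignment satisfies CNF iff every clause has >=1 true literal.
Check each row (bits = x1,x2,x3,x4,x5; clause T/F shown):
  row 0 [00000]: clauses=FFT -> 0
  row 1 [00001]: clauses=FFT -> 0
  row 2 [00010]: clauses=FFT -> 0
  row 3 [00011]: clauses=FFT -> 0
  row 4 [00100]: clauses=TTT -> 1
  row 5 [00101]: clauses=TTT -> 1
  row 6 [00110]: clauses=TTT -> 1
  row 7 [00111]: clauses=TTT -> 1
  row 8 [01000]: clauses=FTF -> 0
  row 9 [01001]: clauses=FTF -> 0
  row 10 [01010]: clauses=FTF -> 0
  row 11 [01011]: clauses=FTF -> 0
  row 12 [01100]: clauses=TTF -> 0
  row 13 [01101]: clauses=TTF -> 0
  row 14 [01110]: clauses=TTF -> 0
  row 15 [01111]: clauses=TTF -> 0
  row 16 [10000]: clauses=FTT -> 0
  row 17 [10001]: clauses=FTT -> 0
  row 18 [10010]: clauses=FTT -> 0
  row 19 [10011]: clauses=FTT -> 0
  row 20 [10100]: clauses=TTT -> 1
  row 21 [10101]: clauses=TTT -> 1
  row 22 [10110]: clauses=TTT -> 1
  row 23 [10111]: clauses=TTT -> 1
  row 24 [11000]: clauses=FTF -> 0
  row 25 [11001]: clauses=FTF -> 0
  row 26 [11010]: clauses=FTF -> 0
  row 27 [11011]: clauses=FTF -> 0
  row 28 [11100]: clauses=TTF -> 0
  row 29 [11101]: clauses=TTF -> 0
  row 30 [11110]: clauses=TTF -> 0
  row 31 [11111]: clauses=TTF -> 0
Full result column, 8 rows per line (x1,x2 fixed per line; x3,x4,x5 runs 000..111 left to right):
  rows 0-7 [x1,x2=00]: 00001111  (ones: 4)
  rows 8-15 [x1,x2=01]: 00000000  (ones: 0)
  rows 16-23 [x1,x2=10]: 00001111  (ones: 4)
  rows 24-31 [x1,x2=11]: 00000000  (ones: 0)
Satisfying assignments = 4+0+4+0 = 8

8


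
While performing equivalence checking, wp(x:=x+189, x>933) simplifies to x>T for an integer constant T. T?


Formula: wp(x:=E, P) = P[E/x] (substitute E for x in postcondition)
Step 1: Postcondition: x>933
Step 2: Substitute x+189 for x: x+189>933
Step 3: Solve for x: x > 933-189 = 744

744


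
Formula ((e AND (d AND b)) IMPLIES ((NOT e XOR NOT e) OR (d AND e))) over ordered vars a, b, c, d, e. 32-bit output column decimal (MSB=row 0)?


Formula: ((e AND (d AND b)) IMPLIES ((NOT e XOR NOT e) OR (d AND e))) over a, b, c, d, e (32 rows)
Evaluate each row (bits = a,b,c,d,e, MSB first):
  row 0 [00000]: ((0 AND (0 AND 0)) IMPLIES ((NOT 0 XOR NOT 0) OR (0 AND 0))) -> 1
  row 1 [00001]: ((1 AND (0 AND 0)) IMPLIES ((NOT 1 XOR NOT 1) OR (0 AND 1))) -> 1
  row 2 [00010]: ((0 AND (1 AND 0)) IMPLIES ((NOT 0 XOR NOT 0) OR (1 AND 0))) -> 1
  row 3 [00011]: ((1 AND (1 AND 0)) IMPLIES ((NOT 1 XOR NOT 1) OR (1 AND 1))) -> 1
  row 4 [00100]: ((0 AND (0 AND 0)) IMPLIES ((NOT 0 XOR NOT 0) OR (0 AND 0))) -> 1
  row 5 [00101]: ((1 AND (0 AND 0)) IMPLIES ((NOT 1 XOR NOT 1) OR (0 AND 1))) -> 1
  row 6 [00110]: ((0 AND (1 AND 0)) IMPLIES ((NOT 0 XOR NOT 0) OR (1 AND 0))) -> 1
  row 7 [00111]: ((1 AND (1 AND 0)) IMPLIES ((NOT 1 XOR NOT 1) OR (1 AND 1))) -> 1
  row 8 [01000]: ((0 AND (0 AND 1)) IMPLIES ((NOT 0 XOR NOT 0) OR (0 AND 0))) -> 1
  row 9 [01001]: ((1 AND (0 AND 1)) IMPLIES ((NOT 1 XOR NOT 1) OR (0 AND 1))) -> 1
  row 10 [01010]: ((0 AND (1 AND 1)) IMPLIES ((NOT 0 XOR NOT 0) OR (1 AND 0))) -> 1
  row 11 [01011]: ((1 AND (1 AND 1)) IMPLIES ((NOT 1 XOR NOT 1) OR (1 AND 1))) -> 1
  row 12 [01100]: ((0 AND (0 AND 1)) IMPLIES ((NOT 0 XOR NOT 0) OR (0 AND 0))) -> 1
  row 13 [01101]: ((1 AND (0 AND 1)) IMPLIES ((NOT 1 XOR NOT 1) OR (0 AND 1))) -> 1
  row 14 [01110]: ((0 AND (1 AND 1)) IMPLIES ((NOT 0 XOR NOT 0) OR (1 AND 0))) -> 1
  row 15 [01111]: ((1 AND (1 AND 1)) IMPLIES ((NOT 1 XOR NOT 1) OR (1 AND 1))) -> 1
  row 16 [10000]: ((0 AND (0 AND 0)) IMPLIES ((NOT 0 XOR NOT 0) OR (0 AND 0))) -> 1
  row 17 [10001]: ((1 AND (0 AND 0)) IMPLIES ((NOT 1 XOR NOT 1) OR (0 AND 1))) -> 1
  row 18 [10010]: ((0 AND (1 AND 0)) IMPLIES ((NOT 0 XOR NOT 0) OR (1 AND 0))) -> 1
  row 19 [10011]: ((1 AND (1 AND 0)) IMPLIES ((NOT 1 XOR NOT 1) OR (1 AND 1))) -> 1
  row 20 [10100]: ((0 AND (0 AND 0)) IMPLIES ((NOT 0 XOR NOT 0) OR (0 AND 0))) -> 1
  row 21 [10101]: ((1 AND (0 AND 0)) IMPLIES ((NOT 1 XOR NOT 1) OR (0 AND 1))) -> 1
  row 22 [10110]: ((0 AND (1 AND 0)) IMPLIES ((NOT 0 XOR NOT 0) OR (1 AND 0))) -> 1
  row 23 [10111]: ((1 AND (1 AND 0)) IMPLIES ((NOT 1 XOR NOT 1) OR (1 AND 1))) -> 1
  row 24 [11000]: ((0 AND (0 AND 1)) IMPLIES ((NOT 0 XOR NOT 0) OR (0 AND 0))) -> 1
  row 25 [11001]: ((1 AND (0 AND 1)) IMPLIES ((NOT 1 XOR NOT 1) OR (0 AND 1))) -> 1
  row 26 [11010]: ((0 AND (1 AND 1)) IMPLIES ((NOT 0 XOR NOT 0) OR (1 AND 0))) -> 1
  row 27 [11011]: ((1 AND (1 AND 1)) IMPLIES ((NOT 1 XOR NOT 1) OR (1 AND 1))) -> 1
  row 28 [11100]: ((0 AND (0 AND 1)) IMPLIES ((NOT 0 XOR NOT 0) OR (0 AND 0))) -> 1
  row 29 [11101]: ((1 AND (0 AND 1)) IMPLIES ((NOT 1 XOR NOT 1) OR (0 AND 1))) -> 1
  row 30 [11110]: ((0 AND (1 AND 1)) IMPLIES ((NOT 0 XOR NOT 0) OR (1 AND 0))) -> 1
  row 31 [11111]: ((1 AND (1 AND 1)) IMPLIES ((NOT 1 XOR NOT 1) OR (1 AND 1))) -> 1
Full result column, 4 rows per line (a,b,c fixed per line; d,e runs 00..11 left to right):
  rows 0-3 [a,b,c=000]: 1111  = hex F
  rows 4-7 [a,b,c=001]: 1111  = hex F
  rows 8-11 [a,b,c=010]: 1111  = hex F
  rows 12-15 [a,b,c=011]: 1111  = hex F
  rows 16-19 [a,b,c=100]: 1111  = hex F
  rows 20-23 [a,b,c=101]: 1111  = hex F
  rows 24-27 [a,b,c=110]: 1111  = hex F
  rows 28-31 [a,b,c=111]: 1111  = hex F
Output column (row 0 .. row 31) = 11111111111111111111111111111111
Output column grouped in 4s = 1111 1111 1111 1111 1111 1111 1111 1111 = 0xFFFFFFFF
Convert to decimal digit by digit (value = value*16 + digit):
  F -> 15
  15*16 + 15 (F) = 255
  255*16 + 15 (F) = 4095
  4095*16 + 15 (F) = 65535
  65535*16 + 15 (F) = 1048575
  1048575*16 + 15 (F) = 16777215
  16777215*16 + 15 (F) = 268435455
  268435455*16 + 15 (F) = 4294967295
Decimal = 4294967295

4294967295


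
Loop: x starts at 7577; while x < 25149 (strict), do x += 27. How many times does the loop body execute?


Step 1: x goes from 7577 toward 25149 by 27; the body runs while x<25149, so iterations = ceil((bound-start)/step)
Step 2: Distance=17572
Step 3: ceil(17572/27)=651

651


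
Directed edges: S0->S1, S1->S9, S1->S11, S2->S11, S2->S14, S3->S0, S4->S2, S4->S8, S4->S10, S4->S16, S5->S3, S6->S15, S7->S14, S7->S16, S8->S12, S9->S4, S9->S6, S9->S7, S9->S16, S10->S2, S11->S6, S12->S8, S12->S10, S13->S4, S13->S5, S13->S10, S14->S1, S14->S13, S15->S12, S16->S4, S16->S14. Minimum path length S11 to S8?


BFS layer-by-layer from S11:
  dist 0: {S11}
  dist 1: {S6}
  dist 2: {S15}
  dist 3: {S12}
  dist 4: {S8, S10}
  -> S8 reached at distance 4
Shortest path length = 4

4


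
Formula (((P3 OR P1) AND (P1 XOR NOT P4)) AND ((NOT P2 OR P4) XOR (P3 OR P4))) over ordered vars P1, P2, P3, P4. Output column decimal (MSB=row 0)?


Formula: (((P3 OR P1) AND (P1 XOR NOT P4)) AND ((NOT P2 OR P4) XOR (P3 OR P4))) over P1, P2, P3, P4 (16 rows)
Evaluate each row (bits = P1,P2,P3,P4, MSB first):
  row 0 [0000]: (((0 OR 0) AND (0 XOR NOT 0)) AND ((NOT 0 OR 0) XOR (0 OR 0))) -> 0
  row 1 [0001]: (((0 OR 0) AND (0 XOR NOT 1)) AND ((NOT 0 OR 1) XOR (0 OR 1))) -> 0
  row 2 [0010]: (((1 OR 0) AND (0 XOR NOT 0)) AND ((NOT 0 OR 0) XOR (1 OR 0))) -> 0
  row 3 [0011]: (((1 OR 0) AND (0 XOR NOT 1)) AND ((NOT 0 OR 1) XOR (1 OR 1))) -> 0
  row 4 [0100]: (((0 OR 0) AND (0 XOR NOT 0)) AND ((NOT 1 OR 0) XOR (0 OR 0))) -> 0
  row 5 [0101]: (((0 OR 0) AND (0 XOR NOT 1)) AND ((NOT 1 OR 1) XOR (0 OR 1))) -> 0
  row 6 [0110]: (((1 OR 0) AND (0 XOR NOT 0)) AND ((NOT 1 OR 0) XOR (1 OR 0))) -> 1
  row 7 [0111]: (((1 OR 0) AND (0 XOR NOT 1)) AND ((NOT 1 OR 1) XOR (1 OR 1))) -> 0
  row 8 [1000]: (((0 OR 1) AND (1 XOR NOT 0)) AND ((NOT 0 OR 0) XOR (0 OR 0))) -> 0
  row 9 [1001]: (((0 OR 1) AND (1 XOR NOT 1)) AND ((NOT 0 OR 1) XOR (0 OR 1))) -> 0
  row 10 [1010]: (((1 OR 1) AND (1 XOR NOT 0)) AND ((NOT 0 OR 0) XOR (1 OR 0))) -> 0
  row 11 [1011]: (((1 OR 1) AND (1 XOR NOT 1)) AND ((NOT 0 OR 1) XOR (1 OR 1))) -> 0
  row 12 [1100]: (((0 OR 1) AND (1 XOR NOT 0)) AND ((NOT 1 OR 0) XOR (0 OR 0))) -> 0
  row 13 [1101]: (((0 OR 1) AND (1 XOR NOT 1)) AND ((NOT 1 OR 1) XOR (0 OR 1))) -> 0
  row 14 [1110]: (((1 OR 1) AND (1 XOR NOT 0)) AND ((NOT 1 OR 0) XOR (1 OR 0))) -> 0
  row 15 [1111]: (((1 OR 1) AND (1 XOR NOT 1)) AND ((NOT 1 OR 1) XOR (1 OR 1))) -> 0
Full result column, 4 rows per line (P1,P2 fixed per line; P3,P4 runs 00..11 left to right):
  rows 0-3 [P1,P2=00]: 0000  = hex 0
  rows 4-7 [P1,P2=01]: 0010  = hex 2
  rows 8-11 [P1,P2=10]: 0000  = hex 0
  rows 12-15 [P1,P2=11]: 0000  = hex 0
Output column (row 0 .. row 15) = 0000001000000000
Output column grouped in 4s = 0000 0010 0000 0000 = 0x0200
Convert to decimal digit by digit (value = value*16 + digit):
  0 -> 0
  0*16 + 2 = 2
  2*16 + 0 = 32
  32*16 + 0 = 512
Decimal = 512

512
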